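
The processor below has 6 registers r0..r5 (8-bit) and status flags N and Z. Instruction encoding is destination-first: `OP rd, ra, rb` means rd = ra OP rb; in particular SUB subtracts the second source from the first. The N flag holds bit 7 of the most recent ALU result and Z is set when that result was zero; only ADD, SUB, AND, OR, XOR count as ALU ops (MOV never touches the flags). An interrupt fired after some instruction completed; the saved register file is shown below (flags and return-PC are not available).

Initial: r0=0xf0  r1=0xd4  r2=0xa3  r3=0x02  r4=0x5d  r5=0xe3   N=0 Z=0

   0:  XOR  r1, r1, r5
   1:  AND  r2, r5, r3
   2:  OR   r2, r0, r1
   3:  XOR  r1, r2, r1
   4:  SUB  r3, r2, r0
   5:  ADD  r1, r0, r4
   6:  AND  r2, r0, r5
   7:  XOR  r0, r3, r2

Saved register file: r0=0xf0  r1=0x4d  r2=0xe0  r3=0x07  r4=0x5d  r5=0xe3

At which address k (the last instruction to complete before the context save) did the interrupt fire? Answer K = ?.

after  0: r0=0xf0 r1=0x37 r2=0xa3 r3=0x02 r4=0x5d r5=0xe3  N=0 Z=0
after  1: r0=0xf0 r1=0x37 r2=0x02 r3=0x02 r4=0x5d r5=0xe3  N=0 Z=0
after  2: r0=0xf0 r1=0x37 r2=0xf7 r3=0x02 r4=0x5d r5=0xe3  N=1 Z=0
after  3: r0=0xf0 r1=0xc0 r2=0xf7 r3=0x02 r4=0x5d r5=0xe3  N=1 Z=0
after  4: r0=0xf0 r1=0xc0 r2=0xf7 r3=0x07 r4=0x5d r5=0xe3  N=0 Z=0
after  5: r0=0xf0 r1=0x4d r2=0xf7 r3=0x07 r4=0x5d r5=0xe3  N=0 Z=0
after  6: r0=0xf0 r1=0x4d r2=0xe0 r3=0x07 r4=0x5d r5=0xe3  N=1 Z=0
-- IRQ taken; context saved, return-PC = 7 --

K = 6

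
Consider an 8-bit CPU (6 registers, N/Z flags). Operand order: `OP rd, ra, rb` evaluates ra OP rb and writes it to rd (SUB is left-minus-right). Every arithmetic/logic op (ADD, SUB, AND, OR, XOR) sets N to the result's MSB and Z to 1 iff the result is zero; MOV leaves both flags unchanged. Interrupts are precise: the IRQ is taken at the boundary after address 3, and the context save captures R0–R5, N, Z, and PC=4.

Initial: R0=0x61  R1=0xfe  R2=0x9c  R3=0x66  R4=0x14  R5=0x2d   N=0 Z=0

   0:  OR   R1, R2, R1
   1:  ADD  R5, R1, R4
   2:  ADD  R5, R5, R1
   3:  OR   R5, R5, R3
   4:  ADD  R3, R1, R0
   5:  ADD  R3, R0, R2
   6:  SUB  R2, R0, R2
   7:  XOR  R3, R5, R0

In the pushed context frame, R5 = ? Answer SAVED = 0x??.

SAVED = 0x76

after  0: R0=0x61 R1=0xfe R2=0x9c R3=0x66 R4=0x14 R5=0x2d  N=1 Z=0
after  1: R0=0x61 R1=0xfe R2=0x9c R3=0x66 R4=0x14 R5=0x12  N=0 Z=0
after  2: R0=0x61 R1=0xfe R2=0x9c R3=0x66 R4=0x14 R5=0x10  N=0 Z=0
after  3: R0=0x61 R1=0xfe R2=0x9c R3=0x66 R4=0x14 R5=0x76  N=0 Z=0
-- IRQ taken; context saved, return-PC = 4 --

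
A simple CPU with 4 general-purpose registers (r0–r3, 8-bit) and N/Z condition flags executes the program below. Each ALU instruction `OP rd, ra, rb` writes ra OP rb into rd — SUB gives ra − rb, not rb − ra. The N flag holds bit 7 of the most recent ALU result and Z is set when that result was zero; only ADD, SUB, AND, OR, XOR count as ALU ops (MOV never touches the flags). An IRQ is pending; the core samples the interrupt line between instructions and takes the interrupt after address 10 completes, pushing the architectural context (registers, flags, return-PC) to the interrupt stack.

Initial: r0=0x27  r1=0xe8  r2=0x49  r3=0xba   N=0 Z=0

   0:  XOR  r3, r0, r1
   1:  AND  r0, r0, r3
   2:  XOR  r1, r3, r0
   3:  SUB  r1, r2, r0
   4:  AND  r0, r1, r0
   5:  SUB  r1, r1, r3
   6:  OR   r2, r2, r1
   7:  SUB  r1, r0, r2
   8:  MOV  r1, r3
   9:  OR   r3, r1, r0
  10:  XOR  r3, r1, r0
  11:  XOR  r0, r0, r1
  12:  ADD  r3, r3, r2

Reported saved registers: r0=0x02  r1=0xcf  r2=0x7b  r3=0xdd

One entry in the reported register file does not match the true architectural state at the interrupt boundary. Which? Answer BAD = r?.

BAD = r3

after  0: r0=0x27 r1=0xe8 r2=0x49 r3=0xcf  N=1 Z=0
after  1: r0=0x07 r1=0xe8 r2=0x49 r3=0xcf  N=0 Z=0
after  2: r0=0x07 r1=0xc8 r2=0x49 r3=0xcf  N=1 Z=0
after  3: r0=0x07 r1=0x42 r2=0x49 r3=0xcf  N=0 Z=0
after  4: r0=0x02 r1=0x42 r2=0x49 r3=0xcf  N=0 Z=0
after  5: r0=0x02 r1=0x73 r2=0x49 r3=0xcf  N=0 Z=0
after  6: r0=0x02 r1=0x73 r2=0x7b r3=0xcf  N=0 Z=0
after  7: r0=0x02 r1=0x87 r2=0x7b r3=0xcf  N=1 Z=0
after  8: r0=0x02 r1=0xcf r2=0x7b r3=0xcf  N=1 Z=0
after  9: r0=0x02 r1=0xcf r2=0x7b r3=0xcf  N=1 Z=0
after 10: r0=0x02 r1=0xcf r2=0x7b r3=0xcd  N=1 Z=0
-- IRQ taken; context saved, return-PC = 11 --
mismatch: r3: reported 0xdd vs actual 0xcd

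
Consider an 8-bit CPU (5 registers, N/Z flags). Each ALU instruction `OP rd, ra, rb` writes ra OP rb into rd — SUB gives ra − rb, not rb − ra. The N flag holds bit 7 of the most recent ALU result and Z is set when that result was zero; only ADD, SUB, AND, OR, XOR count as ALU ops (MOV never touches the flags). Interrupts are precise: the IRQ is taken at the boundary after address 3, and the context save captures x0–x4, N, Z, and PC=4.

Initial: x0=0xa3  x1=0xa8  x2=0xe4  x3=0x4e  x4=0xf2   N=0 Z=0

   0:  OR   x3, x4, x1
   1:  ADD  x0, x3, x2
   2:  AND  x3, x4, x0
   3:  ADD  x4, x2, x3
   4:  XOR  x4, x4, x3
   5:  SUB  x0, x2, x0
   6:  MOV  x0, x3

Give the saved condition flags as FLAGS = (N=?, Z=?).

after  0: x0=0xa3 x1=0xa8 x2=0xe4 x3=0xfa x4=0xf2  N=1 Z=0
after  1: x0=0xde x1=0xa8 x2=0xe4 x3=0xfa x4=0xf2  N=1 Z=0
after  2: x0=0xde x1=0xa8 x2=0xe4 x3=0xd2 x4=0xf2  N=1 Z=0
after  3: x0=0xde x1=0xa8 x2=0xe4 x3=0xd2 x4=0xb6  N=1 Z=0
-- IRQ taken; context saved, return-PC = 4 --

FLAGS = (N=1, Z=0)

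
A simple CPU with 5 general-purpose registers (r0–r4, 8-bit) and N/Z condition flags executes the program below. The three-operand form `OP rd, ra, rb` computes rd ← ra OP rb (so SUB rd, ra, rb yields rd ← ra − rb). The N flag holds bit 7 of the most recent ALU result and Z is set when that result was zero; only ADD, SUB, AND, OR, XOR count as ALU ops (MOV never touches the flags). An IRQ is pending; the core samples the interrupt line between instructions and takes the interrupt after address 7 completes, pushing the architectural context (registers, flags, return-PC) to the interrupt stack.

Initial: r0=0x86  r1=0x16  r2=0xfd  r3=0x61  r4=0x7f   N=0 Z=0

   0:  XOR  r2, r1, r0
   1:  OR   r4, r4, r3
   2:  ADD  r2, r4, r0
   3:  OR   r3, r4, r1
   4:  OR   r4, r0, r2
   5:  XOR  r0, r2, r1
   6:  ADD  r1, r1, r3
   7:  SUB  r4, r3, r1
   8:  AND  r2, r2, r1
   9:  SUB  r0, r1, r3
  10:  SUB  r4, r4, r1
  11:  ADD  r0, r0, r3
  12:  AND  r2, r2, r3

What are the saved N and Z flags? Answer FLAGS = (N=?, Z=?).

after  0: r0=0x86 r1=0x16 r2=0x90 r3=0x61 r4=0x7f  N=1 Z=0
after  1: r0=0x86 r1=0x16 r2=0x90 r3=0x61 r4=0x7f  N=0 Z=0
after  2: r0=0x86 r1=0x16 r2=0x05 r3=0x61 r4=0x7f  N=0 Z=0
after  3: r0=0x86 r1=0x16 r2=0x05 r3=0x7f r4=0x7f  N=0 Z=0
after  4: r0=0x86 r1=0x16 r2=0x05 r3=0x7f r4=0x87  N=1 Z=0
after  5: r0=0x13 r1=0x16 r2=0x05 r3=0x7f r4=0x87  N=0 Z=0
after  6: r0=0x13 r1=0x95 r2=0x05 r3=0x7f r4=0x87  N=1 Z=0
after  7: r0=0x13 r1=0x95 r2=0x05 r3=0x7f r4=0xea  N=1 Z=0
-- IRQ taken; context saved, return-PC = 8 --

FLAGS = (N=1, Z=0)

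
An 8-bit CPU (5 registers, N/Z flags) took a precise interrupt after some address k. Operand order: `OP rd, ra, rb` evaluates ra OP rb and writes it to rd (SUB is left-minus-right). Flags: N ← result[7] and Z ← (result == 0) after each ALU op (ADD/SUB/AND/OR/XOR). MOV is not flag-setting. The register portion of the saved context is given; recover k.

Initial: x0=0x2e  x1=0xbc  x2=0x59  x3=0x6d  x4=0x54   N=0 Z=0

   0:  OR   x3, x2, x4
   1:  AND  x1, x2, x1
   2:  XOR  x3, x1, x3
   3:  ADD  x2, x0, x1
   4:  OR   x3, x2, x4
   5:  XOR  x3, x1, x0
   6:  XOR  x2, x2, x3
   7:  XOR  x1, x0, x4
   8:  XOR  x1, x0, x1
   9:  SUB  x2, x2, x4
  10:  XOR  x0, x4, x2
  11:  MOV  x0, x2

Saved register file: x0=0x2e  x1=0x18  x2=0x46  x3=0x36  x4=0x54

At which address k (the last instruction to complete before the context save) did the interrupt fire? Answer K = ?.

after  0: x0=0x2e x1=0xbc x2=0x59 x3=0x5d x4=0x54  N=0 Z=0
after  1: x0=0x2e x1=0x18 x2=0x59 x3=0x5d x4=0x54  N=0 Z=0
after  2: x0=0x2e x1=0x18 x2=0x59 x3=0x45 x4=0x54  N=0 Z=0
after  3: x0=0x2e x1=0x18 x2=0x46 x3=0x45 x4=0x54  N=0 Z=0
after  4: x0=0x2e x1=0x18 x2=0x46 x3=0x56 x4=0x54  N=0 Z=0
after  5: x0=0x2e x1=0x18 x2=0x46 x3=0x36 x4=0x54  N=0 Z=0
-- IRQ taken; context saved, return-PC = 6 --

K = 5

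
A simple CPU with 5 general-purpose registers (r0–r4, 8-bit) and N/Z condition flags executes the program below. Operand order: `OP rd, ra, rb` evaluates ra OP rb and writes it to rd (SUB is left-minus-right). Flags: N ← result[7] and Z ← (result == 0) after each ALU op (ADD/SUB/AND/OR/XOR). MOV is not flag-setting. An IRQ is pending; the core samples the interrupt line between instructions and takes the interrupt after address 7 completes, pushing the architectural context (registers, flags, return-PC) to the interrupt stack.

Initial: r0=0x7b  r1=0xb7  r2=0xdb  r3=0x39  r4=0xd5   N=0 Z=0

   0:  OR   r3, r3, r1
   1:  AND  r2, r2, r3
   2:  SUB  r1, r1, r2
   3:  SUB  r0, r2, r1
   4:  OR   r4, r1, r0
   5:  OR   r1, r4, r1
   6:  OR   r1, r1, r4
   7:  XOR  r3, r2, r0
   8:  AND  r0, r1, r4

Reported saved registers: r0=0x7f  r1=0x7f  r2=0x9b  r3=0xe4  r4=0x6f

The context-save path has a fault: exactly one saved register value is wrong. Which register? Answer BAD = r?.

BAD = r4

after  0: r0=0x7b r1=0xb7 r2=0xdb r3=0xbf r4=0xd5  N=1 Z=0
after  1: r0=0x7b r1=0xb7 r2=0x9b r3=0xbf r4=0xd5  N=1 Z=0
after  2: r0=0x7b r1=0x1c r2=0x9b r3=0xbf r4=0xd5  N=0 Z=0
after  3: r0=0x7f r1=0x1c r2=0x9b r3=0xbf r4=0xd5  N=0 Z=0
after  4: r0=0x7f r1=0x1c r2=0x9b r3=0xbf r4=0x7f  N=0 Z=0
after  5: r0=0x7f r1=0x7f r2=0x9b r3=0xbf r4=0x7f  N=0 Z=0
after  6: r0=0x7f r1=0x7f r2=0x9b r3=0xbf r4=0x7f  N=0 Z=0
after  7: r0=0x7f r1=0x7f r2=0x9b r3=0xe4 r4=0x7f  N=1 Z=0
-- IRQ taken; context saved, return-PC = 8 --
mismatch: r4: reported 0x6f vs actual 0x7f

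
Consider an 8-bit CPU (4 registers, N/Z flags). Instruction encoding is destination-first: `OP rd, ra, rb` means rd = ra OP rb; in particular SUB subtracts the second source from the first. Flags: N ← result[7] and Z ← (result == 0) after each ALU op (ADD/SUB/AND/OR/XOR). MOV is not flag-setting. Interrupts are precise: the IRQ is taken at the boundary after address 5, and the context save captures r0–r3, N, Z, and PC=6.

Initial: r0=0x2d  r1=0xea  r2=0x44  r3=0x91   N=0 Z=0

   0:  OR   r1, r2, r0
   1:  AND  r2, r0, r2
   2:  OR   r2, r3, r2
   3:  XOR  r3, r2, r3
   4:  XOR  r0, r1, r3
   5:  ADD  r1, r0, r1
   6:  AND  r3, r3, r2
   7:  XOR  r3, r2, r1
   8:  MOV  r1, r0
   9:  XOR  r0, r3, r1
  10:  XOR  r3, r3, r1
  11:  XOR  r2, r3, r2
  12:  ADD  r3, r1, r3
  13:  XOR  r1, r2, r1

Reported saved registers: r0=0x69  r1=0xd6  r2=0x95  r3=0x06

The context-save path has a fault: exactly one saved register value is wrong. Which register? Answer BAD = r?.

BAD = r3

after  0: r0=0x2d r1=0x6d r2=0x44 r3=0x91  N=0 Z=0
after  1: r0=0x2d r1=0x6d r2=0x04 r3=0x91  N=0 Z=0
after  2: r0=0x2d r1=0x6d r2=0x95 r3=0x91  N=1 Z=0
after  3: r0=0x2d r1=0x6d r2=0x95 r3=0x04  N=0 Z=0
after  4: r0=0x69 r1=0x6d r2=0x95 r3=0x04  N=0 Z=0
after  5: r0=0x69 r1=0xd6 r2=0x95 r3=0x04  N=1 Z=0
-- IRQ taken; context saved, return-PC = 6 --
mismatch: r3: reported 0x06 vs actual 0x04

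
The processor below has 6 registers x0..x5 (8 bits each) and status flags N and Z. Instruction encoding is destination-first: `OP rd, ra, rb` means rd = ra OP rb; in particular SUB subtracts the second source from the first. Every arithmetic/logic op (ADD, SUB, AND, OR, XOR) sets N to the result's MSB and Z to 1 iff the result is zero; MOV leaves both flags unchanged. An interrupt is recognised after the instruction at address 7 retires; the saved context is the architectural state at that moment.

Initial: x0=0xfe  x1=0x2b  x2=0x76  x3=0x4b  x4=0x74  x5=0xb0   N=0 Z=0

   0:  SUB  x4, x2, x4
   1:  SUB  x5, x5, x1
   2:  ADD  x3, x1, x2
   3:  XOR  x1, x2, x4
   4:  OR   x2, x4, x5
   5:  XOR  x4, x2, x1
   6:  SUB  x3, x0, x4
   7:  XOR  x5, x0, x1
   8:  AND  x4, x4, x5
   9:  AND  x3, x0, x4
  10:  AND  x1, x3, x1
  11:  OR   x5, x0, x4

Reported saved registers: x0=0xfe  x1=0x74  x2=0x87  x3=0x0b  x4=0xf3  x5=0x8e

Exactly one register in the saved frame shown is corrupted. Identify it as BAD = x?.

after  0: x0=0xfe x1=0x2b x2=0x76 x3=0x4b x4=0x02 x5=0xb0  N=0 Z=0
after  1: x0=0xfe x1=0x2b x2=0x76 x3=0x4b x4=0x02 x5=0x85  N=1 Z=0
after  2: x0=0xfe x1=0x2b x2=0x76 x3=0xa1 x4=0x02 x5=0x85  N=1 Z=0
after  3: x0=0xfe x1=0x74 x2=0x76 x3=0xa1 x4=0x02 x5=0x85  N=0 Z=0
after  4: x0=0xfe x1=0x74 x2=0x87 x3=0xa1 x4=0x02 x5=0x85  N=1 Z=0
after  5: x0=0xfe x1=0x74 x2=0x87 x3=0xa1 x4=0xf3 x5=0x85  N=1 Z=0
after  6: x0=0xfe x1=0x74 x2=0x87 x3=0x0b x4=0xf3 x5=0x85  N=0 Z=0
after  7: x0=0xfe x1=0x74 x2=0x87 x3=0x0b x4=0xf3 x5=0x8a  N=1 Z=0
-- IRQ taken; context saved, return-PC = 8 --
mismatch: x5: reported 0x8e vs actual 0x8a

BAD = x5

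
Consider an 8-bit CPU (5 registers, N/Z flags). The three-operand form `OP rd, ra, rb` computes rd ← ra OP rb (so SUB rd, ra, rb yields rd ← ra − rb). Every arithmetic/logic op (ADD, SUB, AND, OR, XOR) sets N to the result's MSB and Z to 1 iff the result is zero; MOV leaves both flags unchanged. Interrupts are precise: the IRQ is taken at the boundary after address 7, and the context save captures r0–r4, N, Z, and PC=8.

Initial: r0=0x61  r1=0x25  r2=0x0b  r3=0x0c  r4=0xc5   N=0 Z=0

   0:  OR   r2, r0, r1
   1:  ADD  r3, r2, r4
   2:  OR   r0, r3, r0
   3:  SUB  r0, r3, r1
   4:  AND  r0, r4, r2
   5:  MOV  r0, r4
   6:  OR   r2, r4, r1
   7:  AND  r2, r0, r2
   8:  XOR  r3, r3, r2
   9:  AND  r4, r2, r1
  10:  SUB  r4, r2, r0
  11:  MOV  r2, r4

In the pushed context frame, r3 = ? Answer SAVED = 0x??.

SAVED = 0x2a

after  0: r0=0x61 r1=0x25 r2=0x65 r3=0x0c r4=0xc5  N=0 Z=0
after  1: r0=0x61 r1=0x25 r2=0x65 r3=0x2a r4=0xc5  N=0 Z=0
after  2: r0=0x6b r1=0x25 r2=0x65 r3=0x2a r4=0xc5  N=0 Z=0
after  3: r0=0x05 r1=0x25 r2=0x65 r3=0x2a r4=0xc5  N=0 Z=0
after  4: r0=0x45 r1=0x25 r2=0x65 r3=0x2a r4=0xc5  N=0 Z=0
after  5: r0=0xc5 r1=0x25 r2=0x65 r3=0x2a r4=0xc5  N=0 Z=0
after  6: r0=0xc5 r1=0x25 r2=0xe5 r3=0x2a r4=0xc5  N=1 Z=0
after  7: r0=0xc5 r1=0x25 r2=0xc5 r3=0x2a r4=0xc5  N=1 Z=0
-- IRQ taken; context saved, return-PC = 8 --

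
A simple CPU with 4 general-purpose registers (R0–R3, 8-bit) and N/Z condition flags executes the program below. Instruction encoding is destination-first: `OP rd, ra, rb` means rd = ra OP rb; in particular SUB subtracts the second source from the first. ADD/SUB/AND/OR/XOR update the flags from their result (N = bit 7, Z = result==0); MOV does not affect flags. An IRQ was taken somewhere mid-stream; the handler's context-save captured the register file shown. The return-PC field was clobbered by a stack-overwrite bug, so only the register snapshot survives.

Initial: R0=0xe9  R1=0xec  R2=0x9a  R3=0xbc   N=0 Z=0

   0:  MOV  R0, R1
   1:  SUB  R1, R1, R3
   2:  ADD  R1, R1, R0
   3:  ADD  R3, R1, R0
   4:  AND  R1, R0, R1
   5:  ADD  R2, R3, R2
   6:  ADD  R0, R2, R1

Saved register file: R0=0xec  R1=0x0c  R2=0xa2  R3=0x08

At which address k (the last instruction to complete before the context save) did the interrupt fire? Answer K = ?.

after  0: R0=0xec R1=0xec R2=0x9a R3=0xbc  N=0 Z=0
after  1: R0=0xec R1=0x30 R2=0x9a R3=0xbc  N=0 Z=0
after  2: R0=0xec R1=0x1c R2=0x9a R3=0xbc  N=0 Z=0
after  3: R0=0xec R1=0x1c R2=0x9a R3=0x08  N=0 Z=0
after  4: R0=0xec R1=0x0c R2=0x9a R3=0x08  N=0 Z=0
after  5: R0=0xec R1=0x0c R2=0xa2 R3=0x08  N=1 Z=0
-- IRQ taken; context saved, return-PC = 6 --

K = 5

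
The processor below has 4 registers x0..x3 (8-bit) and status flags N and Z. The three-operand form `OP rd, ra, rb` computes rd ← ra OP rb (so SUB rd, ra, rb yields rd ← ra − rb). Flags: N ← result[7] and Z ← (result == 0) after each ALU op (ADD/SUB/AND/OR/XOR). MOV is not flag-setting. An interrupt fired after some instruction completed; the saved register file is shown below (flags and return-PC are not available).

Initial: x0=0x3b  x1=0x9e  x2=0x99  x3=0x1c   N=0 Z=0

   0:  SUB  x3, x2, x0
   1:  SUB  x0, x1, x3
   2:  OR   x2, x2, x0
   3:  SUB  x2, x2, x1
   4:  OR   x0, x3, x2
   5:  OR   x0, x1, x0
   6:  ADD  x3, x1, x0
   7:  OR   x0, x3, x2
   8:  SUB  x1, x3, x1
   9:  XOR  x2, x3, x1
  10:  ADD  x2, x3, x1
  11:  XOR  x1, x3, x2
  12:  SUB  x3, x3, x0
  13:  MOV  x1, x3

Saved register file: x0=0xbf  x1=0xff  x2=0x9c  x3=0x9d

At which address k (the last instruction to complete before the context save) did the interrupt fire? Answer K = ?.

K = 10

after  0: x0=0x3b x1=0x9e x2=0x99 x3=0x5e  N=0 Z=0
after  1: x0=0x40 x1=0x9e x2=0x99 x3=0x5e  N=0 Z=0
after  2: x0=0x40 x1=0x9e x2=0xd9 x3=0x5e  N=1 Z=0
after  3: x0=0x40 x1=0x9e x2=0x3b x3=0x5e  N=0 Z=0
after  4: x0=0x7f x1=0x9e x2=0x3b x3=0x5e  N=0 Z=0
after  5: x0=0xff x1=0x9e x2=0x3b x3=0x5e  N=1 Z=0
after  6: x0=0xff x1=0x9e x2=0x3b x3=0x9d  N=1 Z=0
after  7: x0=0xbf x1=0x9e x2=0x3b x3=0x9d  N=1 Z=0
after  8: x0=0xbf x1=0xff x2=0x3b x3=0x9d  N=1 Z=0
after  9: x0=0xbf x1=0xff x2=0x62 x3=0x9d  N=0 Z=0
after 10: x0=0xbf x1=0xff x2=0x9c x3=0x9d  N=1 Z=0
-- IRQ taken; context saved, return-PC = 11 --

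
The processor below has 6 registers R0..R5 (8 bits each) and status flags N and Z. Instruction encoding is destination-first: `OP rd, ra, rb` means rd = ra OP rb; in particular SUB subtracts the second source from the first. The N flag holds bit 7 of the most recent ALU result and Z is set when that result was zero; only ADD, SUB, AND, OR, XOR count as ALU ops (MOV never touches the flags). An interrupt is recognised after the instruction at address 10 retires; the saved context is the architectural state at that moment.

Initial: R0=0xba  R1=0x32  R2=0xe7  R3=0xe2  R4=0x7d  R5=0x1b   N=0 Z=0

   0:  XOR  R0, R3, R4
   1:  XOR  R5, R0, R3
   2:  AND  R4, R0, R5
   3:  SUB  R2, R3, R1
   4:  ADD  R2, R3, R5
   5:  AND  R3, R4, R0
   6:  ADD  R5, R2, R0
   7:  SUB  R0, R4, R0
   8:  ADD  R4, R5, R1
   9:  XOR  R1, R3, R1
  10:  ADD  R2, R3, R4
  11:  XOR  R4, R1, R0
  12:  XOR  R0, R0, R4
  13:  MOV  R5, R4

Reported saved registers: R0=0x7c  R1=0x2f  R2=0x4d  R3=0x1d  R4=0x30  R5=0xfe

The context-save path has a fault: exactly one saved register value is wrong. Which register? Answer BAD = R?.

after  0: R0=0x9f R1=0x32 R2=0xe7 R3=0xe2 R4=0x7d R5=0x1b  N=1 Z=0
after  1: R0=0x9f R1=0x32 R2=0xe7 R3=0xe2 R4=0x7d R5=0x7d  N=0 Z=0
after  2: R0=0x9f R1=0x32 R2=0xe7 R3=0xe2 R4=0x1d R5=0x7d  N=0 Z=0
after  3: R0=0x9f R1=0x32 R2=0xb0 R3=0xe2 R4=0x1d R5=0x7d  N=1 Z=0
after  4: R0=0x9f R1=0x32 R2=0x5f R3=0xe2 R4=0x1d R5=0x7d  N=0 Z=0
after  5: R0=0x9f R1=0x32 R2=0x5f R3=0x1d R4=0x1d R5=0x7d  N=0 Z=0
after  6: R0=0x9f R1=0x32 R2=0x5f R3=0x1d R4=0x1d R5=0xfe  N=1 Z=0
after  7: R0=0x7e R1=0x32 R2=0x5f R3=0x1d R4=0x1d R5=0xfe  N=0 Z=0
after  8: R0=0x7e R1=0x32 R2=0x5f R3=0x1d R4=0x30 R5=0xfe  N=0 Z=0
after  9: R0=0x7e R1=0x2f R2=0x5f R3=0x1d R4=0x30 R5=0xfe  N=0 Z=0
after 10: R0=0x7e R1=0x2f R2=0x4d R3=0x1d R4=0x30 R5=0xfe  N=0 Z=0
-- IRQ taken; context saved, return-PC = 11 --
mismatch: R0: reported 0x7c vs actual 0x7e

BAD = R0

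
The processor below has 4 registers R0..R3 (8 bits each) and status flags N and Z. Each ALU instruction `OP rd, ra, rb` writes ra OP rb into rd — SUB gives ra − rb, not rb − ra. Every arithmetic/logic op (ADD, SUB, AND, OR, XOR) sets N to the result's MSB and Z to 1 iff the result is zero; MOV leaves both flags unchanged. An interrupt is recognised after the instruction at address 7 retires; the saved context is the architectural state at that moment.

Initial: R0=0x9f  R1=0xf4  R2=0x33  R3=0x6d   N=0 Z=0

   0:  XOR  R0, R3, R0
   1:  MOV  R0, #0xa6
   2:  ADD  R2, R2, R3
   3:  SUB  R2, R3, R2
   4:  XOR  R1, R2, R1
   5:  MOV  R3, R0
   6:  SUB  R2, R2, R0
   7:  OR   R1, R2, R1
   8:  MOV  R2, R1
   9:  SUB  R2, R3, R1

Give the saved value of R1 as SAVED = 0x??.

SAVED = 0x3f

after  0: R0=0xf2 R1=0xf4 R2=0x33 R3=0x6d  N=1 Z=0
after  1: R0=0xa6 R1=0xf4 R2=0x33 R3=0x6d  N=1 Z=0
after  2: R0=0xa6 R1=0xf4 R2=0xa0 R3=0x6d  N=1 Z=0
after  3: R0=0xa6 R1=0xf4 R2=0xcd R3=0x6d  N=1 Z=0
after  4: R0=0xa6 R1=0x39 R2=0xcd R3=0x6d  N=0 Z=0
after  5: R0=0xa6 R1=0x39 R2=0xcd R3=0xa6  N=0 Z=0
after  6: R0=0xa6 R1=0x39 R2=0x27 R3=0xa6  N=0 Z=0
after  7: R0=0xa6 R1=0x3f R2=0x27 R3=0xa6  N=0 Z=0
-- IRQ taken; context saved, return-PC = 8 --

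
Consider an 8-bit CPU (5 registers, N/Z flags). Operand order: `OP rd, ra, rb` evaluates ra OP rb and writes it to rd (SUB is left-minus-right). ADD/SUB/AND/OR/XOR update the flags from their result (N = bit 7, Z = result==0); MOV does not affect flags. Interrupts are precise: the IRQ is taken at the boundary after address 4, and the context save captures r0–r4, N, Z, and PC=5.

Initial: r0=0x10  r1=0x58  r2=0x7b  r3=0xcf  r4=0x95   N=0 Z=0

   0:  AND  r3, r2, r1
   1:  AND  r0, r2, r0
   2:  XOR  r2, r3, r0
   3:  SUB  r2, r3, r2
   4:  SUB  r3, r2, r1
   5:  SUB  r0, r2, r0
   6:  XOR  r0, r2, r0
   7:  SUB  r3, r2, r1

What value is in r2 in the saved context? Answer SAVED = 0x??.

SAVED = 0x10

after  0: r0=0x10 r1=0x58 r2=0x7b r3=0x58 r4=0x95  N=0 Z=0
after  1: r0=0x10 r1=0x58 r2=0x7b r3=0x58 r4=0x95  N=0 Z=0
after  2: r0=0x10 r1=0x58 r2=0x48 r3=0x58 r4=0x95  N=0 Z=0
after  3: r0=0x10 r1=0x58 r2=0x10 r3=0x58 r4=0x95  N=0 Z=0
after  4: r0=0x10 r1=0x58 r2=0x10 r3=0xb8 r4=0x95  N=1 Z=0
-- IRQ taken; context saved, return-PC = 5 --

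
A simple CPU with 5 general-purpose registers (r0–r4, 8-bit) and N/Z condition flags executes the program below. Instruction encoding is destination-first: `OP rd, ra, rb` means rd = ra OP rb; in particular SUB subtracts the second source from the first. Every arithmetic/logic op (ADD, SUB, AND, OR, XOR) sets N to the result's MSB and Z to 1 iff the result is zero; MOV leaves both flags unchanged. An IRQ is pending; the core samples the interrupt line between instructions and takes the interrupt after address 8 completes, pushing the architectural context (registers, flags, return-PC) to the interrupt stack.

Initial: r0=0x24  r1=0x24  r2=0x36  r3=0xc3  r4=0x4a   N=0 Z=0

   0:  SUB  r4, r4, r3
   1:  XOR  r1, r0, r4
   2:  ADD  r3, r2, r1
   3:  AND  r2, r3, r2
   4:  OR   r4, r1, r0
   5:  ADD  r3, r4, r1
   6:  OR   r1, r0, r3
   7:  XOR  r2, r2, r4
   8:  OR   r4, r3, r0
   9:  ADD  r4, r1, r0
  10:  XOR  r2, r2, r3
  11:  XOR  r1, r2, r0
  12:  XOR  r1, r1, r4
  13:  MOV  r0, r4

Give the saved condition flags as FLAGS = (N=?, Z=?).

after  0: r0=0x24 r1=0x24 r2=0x36 r3=0xc3 r4=0x87  N=1 Z=0
after  1: r0=0x24 r1=0xa3 r2=0x36 r3=0xc3 r4=0x87  N=1 Z=0
after  2: r0=0x24 r1=0xa3 r2=0x36 r3=0xd9 r4=0x87  N=1 Z=0
after  3: r0=0x24 r1=0xa3 r2=0x10 r3=0xd9 r4=0x87  N=0 Z=0
after  4: r0=0x24 r1=0xa3 r2=0x10 r3=0xd9 r4=0xa7  N=1 Z=0
after  5: r0=0x24 r1=0xa3 r2=0x10 r3=0x4a r4=0xa7  N=0 Z=0
after  6: r0=0x24 r1=0x6e r2=0x10 r3=0x4a r4=0xa7  N=0 Z=0
after  7: r0=0x24 r1=0x6e r2=0xb7 r3=0x4a r4=0xa7  N=1 Z=0
after  8: r0=0x24 r1=0x6e r2=0xb7 r3=0x4a r4=0x6e  N=0 Z=0
-- IRQ taken; context saved, return-PC = 9 --

FLAGS = (N=0, Z=0)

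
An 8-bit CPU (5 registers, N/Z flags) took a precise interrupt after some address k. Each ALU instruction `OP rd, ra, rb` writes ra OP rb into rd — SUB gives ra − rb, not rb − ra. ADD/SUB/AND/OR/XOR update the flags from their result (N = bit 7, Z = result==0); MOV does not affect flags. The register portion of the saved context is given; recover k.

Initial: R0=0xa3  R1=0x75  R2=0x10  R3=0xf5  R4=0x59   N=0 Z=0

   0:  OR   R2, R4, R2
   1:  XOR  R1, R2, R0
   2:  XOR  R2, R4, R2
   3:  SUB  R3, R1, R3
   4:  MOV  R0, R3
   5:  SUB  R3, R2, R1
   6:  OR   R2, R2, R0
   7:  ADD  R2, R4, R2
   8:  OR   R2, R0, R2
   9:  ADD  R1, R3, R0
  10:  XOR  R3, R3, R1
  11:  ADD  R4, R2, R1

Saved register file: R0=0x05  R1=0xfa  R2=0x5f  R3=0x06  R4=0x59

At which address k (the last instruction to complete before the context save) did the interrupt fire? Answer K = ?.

after  0: R0=0xa3 R1=0x75 R2=0x59 R3=0xf5 R4=0x59  N=0 Z=0
after  1: R0=0xa3 R1=0xfa R2=0x59 R3=0xf5 R4=0x59  N=1 Z=0
after  2: R0=0xa3 R1=0xfa R2=0x00 R3=0xf5 R4=0x59  N=0 Z=1
after  3: R0=0xa3 R1=0xfa R2=0x00 R3=0x05 R4=0x59  N=0 Z=0
after  4: R0=0x05 R1=0xfa R2=0x00 R3=0x05 R4=0x59  N=0 Z=0
after  5: R0=0x05 R1=0xfa R2=0x00 R3=0x06 R4=0x59  N=0 Z=0
after  6: R0=0x05 R1=0xfa R2=0x05 R3=0x06 R4=0x59  N=0 Z=0
after  7: R0=0x05 R1=0xfa R2=0x5e R3=0x06 R4=0x59  N=0 Z=0
after  8: R0=0x05 R1=0xfa R2=0x5f R3=0x06 R4=0x59  N=0 Z=0
-- IRQ taken; context saved, return-PC = 9 --

K = 8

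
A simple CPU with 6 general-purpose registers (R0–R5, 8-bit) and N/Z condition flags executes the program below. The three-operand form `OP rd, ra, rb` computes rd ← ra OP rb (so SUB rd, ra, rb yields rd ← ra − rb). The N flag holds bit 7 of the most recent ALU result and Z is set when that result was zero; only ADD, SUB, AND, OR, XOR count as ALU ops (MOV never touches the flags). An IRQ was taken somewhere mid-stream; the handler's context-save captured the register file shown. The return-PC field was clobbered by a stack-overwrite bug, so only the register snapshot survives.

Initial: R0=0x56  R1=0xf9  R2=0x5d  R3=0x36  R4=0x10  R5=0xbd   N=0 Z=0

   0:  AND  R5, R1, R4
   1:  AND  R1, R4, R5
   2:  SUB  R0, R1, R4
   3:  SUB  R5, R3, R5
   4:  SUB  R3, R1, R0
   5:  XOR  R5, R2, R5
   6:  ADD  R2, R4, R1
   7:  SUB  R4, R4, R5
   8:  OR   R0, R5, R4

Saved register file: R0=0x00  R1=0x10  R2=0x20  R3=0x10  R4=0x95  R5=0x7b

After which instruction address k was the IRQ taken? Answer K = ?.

K = 7

after  0: R0=0x56 R1=0xf9 R2=0x5d R3=0x36 R4=0x10 R5=0x10  N=0 Z=0
after  1: R0=0x56 R1=0x10 R2=0x5d R3=0x36 R4=0x10 R5=0x10  N=0 Z=0
after  2: R0=0x00 R1=0x10 R2=0x5d R3=0x36 R4=0x10 R5=0x10  N=0 Z=1
after  3: R0=0x00 R1=0x10 R2=0x5d R3=0x36 R4=0x10 R5=0x26  N=0 Z=0
after  4: R0=0x00 R1=0x10 R2=0x5d R3=0x10 R4=0x10 R5=0x26  N=0 Z=0
after  5: R0=0x00 R1=0x10 R2=0x5d R3=0x10 R4=0x10 R5=0x7b  N=0 Z=0
after  6: R0=0x00 R1=0x10 R2=0x20 R3=0x10 R4=0x10 R5=0x7b  N=0 Z=0
after  7: R0=0x00 R1=0x10 R2=0x20 R3=0x10 R4=0x95 R5=0x7b  N=1 Z=0
-- IRQ taken; context saved, return-PC = 8 --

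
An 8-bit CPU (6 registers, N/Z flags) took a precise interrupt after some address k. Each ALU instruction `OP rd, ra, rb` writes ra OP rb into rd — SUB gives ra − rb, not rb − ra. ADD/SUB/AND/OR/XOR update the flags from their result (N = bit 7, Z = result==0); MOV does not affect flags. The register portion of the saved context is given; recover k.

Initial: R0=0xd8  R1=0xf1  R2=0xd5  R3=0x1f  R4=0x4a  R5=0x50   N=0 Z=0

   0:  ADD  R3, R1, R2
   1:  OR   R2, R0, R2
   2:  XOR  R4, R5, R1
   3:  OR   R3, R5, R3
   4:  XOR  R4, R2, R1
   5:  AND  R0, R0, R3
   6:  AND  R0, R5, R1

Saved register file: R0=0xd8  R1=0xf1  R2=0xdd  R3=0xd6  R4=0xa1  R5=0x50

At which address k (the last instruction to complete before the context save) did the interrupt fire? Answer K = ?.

after  0: R0=0xd8 R1=0xf1 R2=0xd5 R3=0xc6 R4=0x4a R5=0x50  N=1 Z=0
after  1: R0=0xd8 R1=0xf1 R2=0xdd R3=0xc6 R4=0x4a R5=0x50  N=1 Z=0
after  2: R0=0xd8 R1=0xf1 R2=0xdd R3=0xc6 R4=0xa1 R5=0x50  N=1 Z=0
after  3: R0=0xd8 R1=0xf1 R2=0xdd R3=0xd6 R4=0xa1 R5=0x50  N=1 Z=0
-- IRQ taken; context saved, return-PC = 4 --

K = 3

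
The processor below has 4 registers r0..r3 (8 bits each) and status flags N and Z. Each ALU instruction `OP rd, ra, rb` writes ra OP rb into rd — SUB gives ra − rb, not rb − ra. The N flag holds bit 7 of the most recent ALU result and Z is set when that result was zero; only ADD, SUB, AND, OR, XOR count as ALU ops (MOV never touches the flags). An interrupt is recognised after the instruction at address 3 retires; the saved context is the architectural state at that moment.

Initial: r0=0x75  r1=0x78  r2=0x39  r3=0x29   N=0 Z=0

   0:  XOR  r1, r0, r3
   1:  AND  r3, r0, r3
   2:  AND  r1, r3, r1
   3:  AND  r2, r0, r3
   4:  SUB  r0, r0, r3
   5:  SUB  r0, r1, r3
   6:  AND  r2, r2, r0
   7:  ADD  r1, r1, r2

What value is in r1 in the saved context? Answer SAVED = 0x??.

after  0: r0=0x75 r1=0x5c r2=0x39 r3=0x29  N=0 Z=0
after  1: r0=0x75 r1=0x5c r2=0x39 r3=0x21  N=0 Z=0
after  2: r0=0x75 r1=0x00 r2=0x39 r3=0x21  N=0 Z=1
after  3: r0=0x75 r1=0x00 r2=0x21 r3=0x21  N=0 Z=0
-- IRQ taken; context saved, return-PC = 4 --

SAVED = 0x00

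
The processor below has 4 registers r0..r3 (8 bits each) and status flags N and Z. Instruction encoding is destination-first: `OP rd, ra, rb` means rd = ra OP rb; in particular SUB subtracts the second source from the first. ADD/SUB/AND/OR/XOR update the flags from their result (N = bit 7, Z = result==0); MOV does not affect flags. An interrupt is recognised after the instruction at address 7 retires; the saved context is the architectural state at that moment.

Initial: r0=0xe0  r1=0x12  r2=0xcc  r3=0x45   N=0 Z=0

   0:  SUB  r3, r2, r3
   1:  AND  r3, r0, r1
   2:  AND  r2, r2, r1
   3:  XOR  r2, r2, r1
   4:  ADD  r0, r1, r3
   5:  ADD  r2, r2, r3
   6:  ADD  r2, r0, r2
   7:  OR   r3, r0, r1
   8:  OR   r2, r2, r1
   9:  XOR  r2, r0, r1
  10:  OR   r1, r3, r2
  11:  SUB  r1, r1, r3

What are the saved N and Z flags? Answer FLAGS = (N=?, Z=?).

FLAGS = (N=0, Z=0)

after  0: r0=0xe0 r1=0x12 r2=0xcc r3=0x87  N=1 Z=0
after  1: r0=0xe0 r1=0x12 r2=0xcc r3=0x00  N=0 Z=1
after  2: r0=0xe0 r1=0x12 r2=0x00 r3=0x00  N=0 Z=1
after  3: r0=0xe0 r1=0x12 r2=0x12 r3=0x00  N=0 Z=0
after  4: r0=0x12 r1=0x12 r2=0x12 r3=0x00  N=0 Z=0
after  5: r0=0x12 r1=0x12 r2=0x12 r3=0x00  N=0 Z=0
after  6: r0=0x12 r1=0x12 r2=0x24 r3=0x00  N=0 Z=0
after  7: r0=0x12 r1=0x12 r2=0x24 r3=0x12  N=0 Z=0
-- IRQ taken; context saved, return-PC = 8 --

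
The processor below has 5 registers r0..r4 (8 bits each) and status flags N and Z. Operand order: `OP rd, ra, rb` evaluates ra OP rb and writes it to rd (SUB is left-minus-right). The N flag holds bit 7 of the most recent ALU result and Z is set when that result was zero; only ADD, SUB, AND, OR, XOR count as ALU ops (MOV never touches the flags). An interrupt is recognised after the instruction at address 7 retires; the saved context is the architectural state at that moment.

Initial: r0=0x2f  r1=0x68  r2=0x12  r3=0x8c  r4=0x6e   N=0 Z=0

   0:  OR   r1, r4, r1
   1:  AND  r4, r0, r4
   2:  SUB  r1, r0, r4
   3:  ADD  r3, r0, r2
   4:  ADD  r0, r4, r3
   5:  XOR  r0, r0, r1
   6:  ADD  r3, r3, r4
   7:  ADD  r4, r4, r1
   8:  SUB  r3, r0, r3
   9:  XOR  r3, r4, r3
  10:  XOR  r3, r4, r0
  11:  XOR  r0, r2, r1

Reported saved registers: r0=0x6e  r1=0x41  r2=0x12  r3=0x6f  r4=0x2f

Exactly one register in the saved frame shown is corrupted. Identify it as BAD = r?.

BAD = r1

after  0: r0=0x2f r1=0x6e r2=0x12 r3=0x8c r4=0x6e  N=0 Z=0
after  1: r0=0x2f r1=0x6e r2=0x12 r3=0x8c r4=0x2e  N=0 Z=0
after  2: r0=0x2f r1=0x01 r2=0x12 r3=0x8c r4=0x2e  N=0 Z=0
after  3: r0=0x2f r1=0x01 r2=0x12 r3=0x41 r4=0x2e  N=0 Z=0
after  4: r0=0x6f r1=0x01 r2=0x12 r3=0x41 r4=0x2e  N=0 Z=0
after  5: r0=0x6e r1=0x01 r2=0x12 r3=0x41 r4=0x2e  N=0 Z=0
after  6: r0=0x6e r1=0x01 r2=0x12 r3=0x6f r4=0x2e  N=0 Z=0
after  7: r0=0x6e r1=0x01 r2=0x12 r3=0x6f r4=0x2f  N=0 Z=0
-- IRQ taken; context saved, return-PC = 8 --
mismatch: r1: reported 0x41 vs actual 0x01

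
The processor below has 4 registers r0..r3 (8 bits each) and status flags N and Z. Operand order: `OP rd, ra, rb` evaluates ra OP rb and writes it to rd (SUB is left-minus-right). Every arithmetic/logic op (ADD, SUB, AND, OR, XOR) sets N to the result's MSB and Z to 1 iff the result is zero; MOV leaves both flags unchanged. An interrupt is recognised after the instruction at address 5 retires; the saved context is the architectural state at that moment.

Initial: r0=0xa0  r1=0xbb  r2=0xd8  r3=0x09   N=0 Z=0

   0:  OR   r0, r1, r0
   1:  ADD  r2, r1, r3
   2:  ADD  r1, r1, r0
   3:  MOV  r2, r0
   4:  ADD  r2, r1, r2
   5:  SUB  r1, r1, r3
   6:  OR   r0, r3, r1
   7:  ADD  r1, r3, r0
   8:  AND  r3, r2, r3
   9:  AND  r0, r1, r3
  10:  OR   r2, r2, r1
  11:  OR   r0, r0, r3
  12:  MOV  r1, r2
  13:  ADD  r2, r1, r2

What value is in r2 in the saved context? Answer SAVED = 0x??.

after  0: r0=0xbb r1=0xbb r2=0xd8 r3=0x09  N=1 Z=0
after  1: r0=0xbb r1=0xbb r2=0xc4 r3=0x09  N=1 Z=0
after  2: r0=0xbb r1=0x76 r2=0xc4 r3=0x09  N=0 Z=0
after  3: r0=0xbb r1=0x76 r2=0xbb r3=0x09  N=0 Z=0
after  4: r0=0xbb r1=0x76 r2=0x31 r3=0x09  N=0 Z=0
after  5: r0=0xbb r1=0x6d r2=0x31 r3=0x09  N=0 Z=0
-- IRQ taken; context saved, return-PC = 6 --

SAVED = 0x31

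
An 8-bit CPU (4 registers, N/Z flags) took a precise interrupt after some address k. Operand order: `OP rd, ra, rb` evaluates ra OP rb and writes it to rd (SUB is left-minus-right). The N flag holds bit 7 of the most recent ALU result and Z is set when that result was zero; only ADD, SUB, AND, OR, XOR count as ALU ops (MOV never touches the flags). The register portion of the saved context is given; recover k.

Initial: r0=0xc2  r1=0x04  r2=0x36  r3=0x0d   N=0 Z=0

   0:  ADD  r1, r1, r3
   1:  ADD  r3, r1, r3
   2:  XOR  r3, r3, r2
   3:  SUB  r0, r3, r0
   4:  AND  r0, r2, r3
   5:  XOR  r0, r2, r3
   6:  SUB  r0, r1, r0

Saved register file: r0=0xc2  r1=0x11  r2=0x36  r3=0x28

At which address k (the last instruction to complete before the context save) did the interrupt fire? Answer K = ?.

K = 2

after  0: r0=0xc2 r1=0x11 r2=0x36 r3=0x0d  N=0 Z=0
after  1: r0=0xc2 r1=0x11 r2=0x36 r3=0x1e  N=0 Z=0
after  2: r0=0xc2 r1=0x11 r2=0x36 r3=0x28  N=0 Z=0
-- IRQ taken; context saved, return-PC = 3 --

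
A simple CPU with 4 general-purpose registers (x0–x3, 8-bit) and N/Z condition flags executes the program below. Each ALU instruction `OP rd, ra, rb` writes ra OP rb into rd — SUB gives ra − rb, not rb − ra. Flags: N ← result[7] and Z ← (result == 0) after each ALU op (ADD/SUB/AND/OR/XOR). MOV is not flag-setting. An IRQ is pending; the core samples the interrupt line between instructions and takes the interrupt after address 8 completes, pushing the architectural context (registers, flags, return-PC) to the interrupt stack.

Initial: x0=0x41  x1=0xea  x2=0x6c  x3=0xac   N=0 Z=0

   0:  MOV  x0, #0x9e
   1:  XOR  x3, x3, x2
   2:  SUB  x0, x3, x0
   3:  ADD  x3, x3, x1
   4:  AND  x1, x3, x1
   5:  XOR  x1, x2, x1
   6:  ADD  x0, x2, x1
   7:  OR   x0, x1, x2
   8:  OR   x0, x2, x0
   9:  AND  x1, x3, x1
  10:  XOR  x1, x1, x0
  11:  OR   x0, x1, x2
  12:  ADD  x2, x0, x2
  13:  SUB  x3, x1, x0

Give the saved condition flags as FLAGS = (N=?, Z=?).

after  0: x0=0x9e x1=0xea x2=0x6c x3=0xac  N=0 Z=0
after  1: x0=0x9e x1=0xea x2=0x6c x3=0xc0  N=1 Z=0
after  2: x0=0x22 x1=0xea x2=0x6c x3=0xc0  N=0 Z=0
after  3: x0=0x22 x1=0xea x2=0x6c x3=0xaa  N=1 Z=0
after  4: x0=0x22 x1=0xaa x2=0x6c x3=0xaa  N=1 Z=0
after  5: x0=0x22 x1=0xc6 x2=0x6c x3=0xaa  N=1 Z=0
after  6: x0=0x32 x1=0xc6 x2=0x6c x3=0xaa  N=0 Z=0
after  7: x0=0xee x1=0xc6 x2=0x6c x3=0xaa  N=1 Z=0
after  8: x0=0xee x1=0xc6 x2=0x6c x3=0xaa  N=1 Z=0
-- IRQ taken; context saved, return-PC = 9 --

FLAGS = (N=1, Z=0)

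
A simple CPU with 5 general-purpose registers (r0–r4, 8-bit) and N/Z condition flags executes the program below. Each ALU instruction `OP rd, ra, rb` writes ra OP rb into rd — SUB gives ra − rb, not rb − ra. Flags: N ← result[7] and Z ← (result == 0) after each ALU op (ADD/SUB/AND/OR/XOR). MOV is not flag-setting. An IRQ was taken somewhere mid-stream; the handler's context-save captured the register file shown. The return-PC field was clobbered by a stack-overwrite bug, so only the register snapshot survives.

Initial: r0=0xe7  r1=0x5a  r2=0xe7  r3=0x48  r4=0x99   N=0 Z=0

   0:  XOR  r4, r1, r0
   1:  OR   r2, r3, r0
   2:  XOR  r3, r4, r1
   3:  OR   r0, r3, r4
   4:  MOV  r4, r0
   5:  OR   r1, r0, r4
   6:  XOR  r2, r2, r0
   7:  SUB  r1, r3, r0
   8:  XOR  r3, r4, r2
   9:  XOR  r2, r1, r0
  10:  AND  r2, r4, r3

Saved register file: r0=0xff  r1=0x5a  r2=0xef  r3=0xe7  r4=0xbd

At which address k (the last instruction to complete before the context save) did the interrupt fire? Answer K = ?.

after  0: r0=0xe7 r1=0x5a r2=0xe7 r3=0x48 r4=0xbd  N=1 Z=0
after  1: r0=0xe7 r1=0x5a r2=0xef r3=0x48 r4=0xbd  N=1 Z=0
after  2: r0=0xe7 r1=0x5a r2=0xef r3=0xe7 r4=0xbd  N=1 Z=0
after  3: r0=0xff r1=0x5a r2=0xef r3=0xe7 r4=0xbd  N=1 Z=0
-- IRQ taken; context saved, return-PC = 4 --

K = 3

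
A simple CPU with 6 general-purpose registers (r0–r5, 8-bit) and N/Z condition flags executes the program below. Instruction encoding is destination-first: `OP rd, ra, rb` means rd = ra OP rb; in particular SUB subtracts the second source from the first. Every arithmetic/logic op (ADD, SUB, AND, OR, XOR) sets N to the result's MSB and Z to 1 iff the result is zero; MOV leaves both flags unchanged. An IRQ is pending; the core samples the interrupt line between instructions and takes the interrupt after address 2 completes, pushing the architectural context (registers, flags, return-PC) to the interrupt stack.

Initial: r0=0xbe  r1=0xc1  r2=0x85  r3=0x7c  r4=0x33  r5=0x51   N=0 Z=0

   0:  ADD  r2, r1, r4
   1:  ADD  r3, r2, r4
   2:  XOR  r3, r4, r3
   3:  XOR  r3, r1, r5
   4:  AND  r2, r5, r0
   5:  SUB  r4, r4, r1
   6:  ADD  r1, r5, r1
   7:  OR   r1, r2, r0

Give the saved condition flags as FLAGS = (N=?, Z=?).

after  0: r0=0xbe r1=0xc1 r2=0xf4 r3=0x7c r4=0x33 r5=0x51  N=1 Z=0
after  1: r0=0xbe r1=0xc1 r2=0xf4 r3=0x27 r4=0x33 r5=0x51  N=0 Z=0
after  2: r0=0xbe r1=0xc1 r2=0xf4 r3=0x14 r4=0x33 r5=0x51  N=0 Z=0
-- IRQ taken; context saved, return-PC = 3 --

FLAGS = (N=0, Z=0)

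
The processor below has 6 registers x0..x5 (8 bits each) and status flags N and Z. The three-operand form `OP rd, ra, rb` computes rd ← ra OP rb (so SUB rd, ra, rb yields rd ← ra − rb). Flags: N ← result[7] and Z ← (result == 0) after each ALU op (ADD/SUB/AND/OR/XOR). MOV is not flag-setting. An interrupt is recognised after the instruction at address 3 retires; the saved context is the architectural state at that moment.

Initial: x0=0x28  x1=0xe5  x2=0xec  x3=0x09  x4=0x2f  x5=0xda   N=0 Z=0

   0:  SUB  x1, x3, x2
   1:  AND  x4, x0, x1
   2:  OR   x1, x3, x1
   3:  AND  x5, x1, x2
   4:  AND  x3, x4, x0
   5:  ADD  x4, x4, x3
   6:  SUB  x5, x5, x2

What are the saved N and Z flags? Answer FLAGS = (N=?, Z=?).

FLAGS = (N=0, Z=0)

after  0: x0=0x28 x1=0x1d x2=0xec x3=0x09 x4=0x2f x5=0xda  N=0 Z=0
after  1: x0=0x28 x1=0x1d x2=0xec x3=0x09 x4=0x08 x5=0xda  N=0 Z=0
after  2: x0=0x28 x1=0x1d x2=0xec x3=0x09 x4=0x08 x5=0xda  N=0 Z=0
after  3: x0=0x28 x1=0x1d x2=0xec x3=0x09 x4=0x08 x5=0x0c  N=0 Z=0
-- IRQ taken; context saved, return-PC = 4 --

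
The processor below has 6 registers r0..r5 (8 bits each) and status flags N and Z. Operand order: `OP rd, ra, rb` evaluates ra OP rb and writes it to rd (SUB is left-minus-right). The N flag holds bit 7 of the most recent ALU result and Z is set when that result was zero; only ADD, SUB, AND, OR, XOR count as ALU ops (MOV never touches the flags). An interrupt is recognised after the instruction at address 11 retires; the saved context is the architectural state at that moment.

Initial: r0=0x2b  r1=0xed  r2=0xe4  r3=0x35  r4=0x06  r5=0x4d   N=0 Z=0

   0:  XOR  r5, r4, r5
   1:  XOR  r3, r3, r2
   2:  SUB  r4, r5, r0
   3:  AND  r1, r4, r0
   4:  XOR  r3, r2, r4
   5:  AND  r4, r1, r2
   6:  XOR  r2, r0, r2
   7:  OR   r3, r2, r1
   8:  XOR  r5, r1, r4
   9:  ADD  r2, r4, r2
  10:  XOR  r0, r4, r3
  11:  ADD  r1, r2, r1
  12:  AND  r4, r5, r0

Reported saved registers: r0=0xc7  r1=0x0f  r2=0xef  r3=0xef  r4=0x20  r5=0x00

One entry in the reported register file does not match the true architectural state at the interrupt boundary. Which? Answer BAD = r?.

after  0: r0=0x2b r1=0xed r2=0xe4 r3=0x35 r4=0x06 r5=0x4b  N=0 Z=0
after  1: r0=0x2b r1=0xed r2=0xe4 r3=0xd1 r4=0x06 r5=0x4b  N=1 Z=0
after  2: r0=0x2b r1=0xed r2=0xe4 r3=0xd1 r4=0x20 r5=0x4b  N=0 Z=0
after  3: r0=0x2b r1=0x20 r2=0xe4 r3=0xd1 r4=0x20 r5=0x4b  N=0 Z=0
after  4: r0=0x2b r1=0x20 r2=0xe4 r3=0xc4 r4=0x20 r5=0x4b  N=1 Z=0
after  5: r0=0x2b r1=0x20 r2=0xe4 r3=0xc4 r4=0x20 r5=0x4b  N=0 Z=0
after  6: r0=0x2b r1=0x20 r2=0xcf r3=0xc4 r4=0x20 r5=0x4b  N=1 Z=0
after  7: r0=0x2b r1=0x20 r2=0xcf r3=0xef r4=0x20 r5=0x4b  N=1 Z=0
after  8: r0=0x2b r1=0x20 r2=0xcf r3=0xef r4=0x20 r5=0x00  N=0 Z=1
after  9: r0=0x2b r1=0x20 r2=0xef r3=0xef r4=0x20 r5=0x00  N=1 Z=0
after 10: r0=0xcf r1=0x20 r2=0xef r3=0xef r4=0x20 r5=0x00  N=1 Z=0
after 11: r0=0xcf r1=0x0f r2=0xef r3=0xef r4=0x20 r5=0x00  N=0 Z=0
-- IRQ taken; context saved, return-PC = 12 --
mismatch: r0: reported 0xc7 vs actual 0xcf

BAD = r0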